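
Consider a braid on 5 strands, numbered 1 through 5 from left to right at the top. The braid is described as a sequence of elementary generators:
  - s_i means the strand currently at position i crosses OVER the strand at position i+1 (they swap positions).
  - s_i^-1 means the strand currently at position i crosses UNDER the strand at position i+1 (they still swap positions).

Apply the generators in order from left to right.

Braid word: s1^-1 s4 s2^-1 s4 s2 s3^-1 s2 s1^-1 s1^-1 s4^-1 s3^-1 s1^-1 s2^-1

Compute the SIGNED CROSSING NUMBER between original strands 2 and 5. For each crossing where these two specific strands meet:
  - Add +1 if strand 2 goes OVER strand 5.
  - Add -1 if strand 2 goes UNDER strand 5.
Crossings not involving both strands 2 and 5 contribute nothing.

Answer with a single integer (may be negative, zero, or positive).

Answer: -1

Derivation:
Gen 1: crossing 1x2. Both 2&5? no. Sum: 0
Gen 2: crossing 4x5. Both 2&5? no. Sum: 0
Gen 3: crossing 1x3. Both 2&5? no. Sum: 0
Gen 4: crossing 5x4. Both 2&5? no. Sum: 0
Gen 5: crossing 3x1. Both 2&5? no. Sum: 0
Gen 6: crossing 3x4. Both 2&5? no. Sum: 0
Gen 7: crossing 1x4. Both 2&5? no. Sum: 0
Gen 8: crossing 2x4. Both 2&5? no. Sum: 0
Gen 9: crossing 4x2. Both 2&5? no. Sum: 0
Gen 10: crossing 3x5. Both 2&5? no. Sum: 0
Gen 11: crossing 1x5. Both 2&5? no. Sum: 0
Gen 12: crossing 2x4. Both 2&5? no. Sum: 0
Gen 13: 2 under 5. Both 2&5? yes. Contrib: -1. Sum: -1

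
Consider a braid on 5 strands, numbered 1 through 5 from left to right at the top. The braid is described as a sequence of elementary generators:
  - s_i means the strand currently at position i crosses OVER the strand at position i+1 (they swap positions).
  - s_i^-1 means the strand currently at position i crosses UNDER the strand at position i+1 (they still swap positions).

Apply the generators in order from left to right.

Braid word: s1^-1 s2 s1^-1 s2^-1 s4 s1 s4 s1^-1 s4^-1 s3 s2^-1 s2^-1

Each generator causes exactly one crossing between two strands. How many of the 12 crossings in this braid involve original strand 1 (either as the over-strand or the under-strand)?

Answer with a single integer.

Answer: 7

Derivation:
Gen 1: crossing 1x2. Involves strand 1? yes. Count so far: 1
Gen 2: crossing 1x3. Involves strand 1? yes. Count so far: 2
Gen 3: crossing 2x3. Involves strand 1? no. Count so far: 2
Gen 4: crossing 2x1. Involves strand 1? yes. Count so far: 3
Gen 5: crossing 4x5. Involves strand 1? no. Count so far: 3
Gen 6: crossing 3x1. Involves strand 1? yes. Count so far: 4
Gen 7: crossing 5x4. Involves strand 1? no. Count so far: 4
Gen 8: crossing 1x3. Involves strand 1? yes. Count so far: 5
Gen 9: crossing 4x5. Involves strand 1? no. Count so far: 5
Gen 10: crossing 2x5. Involves strand 1? no. Count so far: 5
Gen 11: crossing 1x5. Involves strand 1? yes. Count so far: 6
Gen 12: crossing 5x1. Involves strand 1? yes. Count so far: 7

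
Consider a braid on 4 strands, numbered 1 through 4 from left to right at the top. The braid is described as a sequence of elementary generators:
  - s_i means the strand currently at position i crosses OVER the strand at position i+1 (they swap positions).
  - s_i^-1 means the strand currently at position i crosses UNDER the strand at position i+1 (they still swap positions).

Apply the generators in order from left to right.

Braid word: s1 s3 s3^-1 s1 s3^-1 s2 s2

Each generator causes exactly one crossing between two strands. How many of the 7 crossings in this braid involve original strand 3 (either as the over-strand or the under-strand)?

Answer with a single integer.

Gen 1: crossing 1x2. Involves strand 3? no. Count so far: 0
Gen 2: crossing 3x4. Involves strand 3? yes. Count so far: 1
Gen 3: crossing 4x3. Involves strand 3? yes. Count so far: 2
Gen 4: crossing 2x1. Involves strand 3? no. Count so far: 2
Gen 5: crossing 3x4. Involves strand 3? yes. Count so far: 3
Gen 6: crossing 2x4. Involves strand 3? no. Count so far: 3
Gen 7: crossing 4x2. Involves strand 3? no. Count so far: 3

Answer: 3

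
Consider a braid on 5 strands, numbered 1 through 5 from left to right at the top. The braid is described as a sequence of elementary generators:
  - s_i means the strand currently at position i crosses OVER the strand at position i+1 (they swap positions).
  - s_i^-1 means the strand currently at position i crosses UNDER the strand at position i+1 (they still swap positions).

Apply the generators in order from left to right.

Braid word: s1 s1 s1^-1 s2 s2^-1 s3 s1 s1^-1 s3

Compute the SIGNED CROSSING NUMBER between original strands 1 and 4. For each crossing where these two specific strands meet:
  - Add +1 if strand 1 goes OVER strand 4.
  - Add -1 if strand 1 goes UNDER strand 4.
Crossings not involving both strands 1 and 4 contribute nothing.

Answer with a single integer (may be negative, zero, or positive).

Gen 1: crossing 1x2. Both 1&4? no. Sum: 0
Gen 2: crossing 2x1. Both 1&4? no. Sum: 0
Gen 3: crossing 1x2. Both 1&4? no. Sum: 0
Gen 4: crossing 1x3. Both 1&4? no. Sum: 0
Gen 5: crossing 3x1. Both 1&4? no. Sum: 0
Gen 6: crossing 3x4. Both 1&4? no. Sum: 0
Gen 7: crossing 2x1. Both 1&4? no. Sum: 0
Gen 8: crossing 1x2. Both 1&4? no. Sum: 0
Gen 9: crossing 4x3. Both 1&4? no. Sum: 0

Answer: 0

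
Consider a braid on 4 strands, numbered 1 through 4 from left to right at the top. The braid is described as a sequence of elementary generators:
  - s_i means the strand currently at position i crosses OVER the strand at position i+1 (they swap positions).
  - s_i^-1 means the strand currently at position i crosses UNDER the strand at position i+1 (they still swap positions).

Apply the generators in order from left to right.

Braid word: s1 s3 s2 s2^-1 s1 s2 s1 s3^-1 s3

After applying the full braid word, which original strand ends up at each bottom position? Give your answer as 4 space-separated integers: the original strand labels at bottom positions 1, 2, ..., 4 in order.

Answer: 4 1 2 3

Derivation:
Gen 1 (s1): strand 1 crosses over strand 2. Perm now: [2 1 3 4]
Gen 2 (s3): strand 3 crosses over strand 4. Perm now: [2 1 4 3]
Gen 3 (s2): strand 1 crosses over strand 4. Perm now: [2 4 1 3]
Gen 4 (s2^-1): strand 4 crosses under strand 1. Perm now: [2 1 4 3]
Gen 5 (s1): strand 2 crosses over strand 1. Perm now: [1 2 4 3]
Gen 6 (s2): strand 2 crosses over strand 4. Perm now: [1 4 2 3]
Gen 7 (s1): strand 1 crosses over strand 4. Perm now: [4 1 2 3]
Gen 8 (s3^-1): strand 2 crosses under strand 3. Perm now: [4 1 3 2]
Gen 9 (s3): strand 3 crosses over strand 2. Perm now: [4 1 2 3]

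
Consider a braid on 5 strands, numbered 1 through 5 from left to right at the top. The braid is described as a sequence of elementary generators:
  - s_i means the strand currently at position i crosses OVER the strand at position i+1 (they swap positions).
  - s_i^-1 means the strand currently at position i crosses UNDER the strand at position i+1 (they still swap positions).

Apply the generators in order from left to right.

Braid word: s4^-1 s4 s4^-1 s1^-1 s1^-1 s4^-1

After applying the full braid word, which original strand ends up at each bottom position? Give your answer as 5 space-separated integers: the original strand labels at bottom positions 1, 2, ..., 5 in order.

Answer: 1 2 3 4 5

Derivation:
Gen 1 (s4^-1): strand 4 crosses under strand 5. Perm now: [1 2 3 5 4]
Gen 2 (s4): strand 5 crosses over strand 4. Perm now: [1 2 3 4 5]
Gen 3 (s4^-1): strand 4 crosses under strand 5. Perm now: [1 2 3 5 4]
Gen 4 (s1^-1): strand 1 crosses under strand 2. Perm now: [2 1 3 5 4]
Gen 5 (s1^-1): strand 2 crosses under strand 1. Perm now: [1 2 3 5 4]
Gen 6 (s4^-1): strand 5 crosses under strand 4. Perm now: [1 2 3 4 5]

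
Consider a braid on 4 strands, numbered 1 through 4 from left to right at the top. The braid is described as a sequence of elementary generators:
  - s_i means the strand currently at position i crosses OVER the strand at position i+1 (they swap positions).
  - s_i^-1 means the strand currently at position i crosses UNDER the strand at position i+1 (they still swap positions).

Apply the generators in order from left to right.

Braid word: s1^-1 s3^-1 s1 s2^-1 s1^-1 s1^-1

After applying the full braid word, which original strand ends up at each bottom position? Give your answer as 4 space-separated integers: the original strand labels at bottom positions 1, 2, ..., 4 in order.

Gen 1 (s1^-1): strand 1 crosses under strand 2. Perm now: [2 1 3 4]
Gen 2 (s3^-1): strand 3 crosses under strand 4. Perm now: [2 1 4 3]
Gen 3 (s1): strand 2 crosses over strand 1. Perm now: [1 2 4 3]
Gen 4 (s2^-1): strand 2 crosses under strand 4. Perm now: [1 4 2 3]
Gen 5 (s1^-1): strand 1 crosses under strand 4. Perm now: [4 1 2 3]
Gen 6 (s1^-1): strand 4 crosses under strand 1. Perm now: [1 4 2 3]

Answer: 1 4 2 3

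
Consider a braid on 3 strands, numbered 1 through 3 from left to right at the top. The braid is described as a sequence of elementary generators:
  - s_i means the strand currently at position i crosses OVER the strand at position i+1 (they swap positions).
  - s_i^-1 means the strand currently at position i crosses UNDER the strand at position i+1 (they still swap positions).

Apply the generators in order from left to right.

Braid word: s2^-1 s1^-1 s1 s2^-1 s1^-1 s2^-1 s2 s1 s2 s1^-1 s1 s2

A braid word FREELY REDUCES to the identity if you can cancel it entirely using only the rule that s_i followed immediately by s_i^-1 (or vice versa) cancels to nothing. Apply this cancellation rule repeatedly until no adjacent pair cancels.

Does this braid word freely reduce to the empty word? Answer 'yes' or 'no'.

Answer: yes

Derivation:
Gen 1 (s2^-1): push. Stack: [s2^-1]
Gen 2 (s1^-1): push. Stack: [s2^-1 s1^-1]
Gen 3 (s1): cancels prior s1^-1. Stack: [s2^-1]
Gen 4 (s2^-1): push. Stack: [s2^-1 s2^-1]
Gen 5 (s1^-1): push. Stack: [s2^-1 s2^-1 s1^-1]
Gen 6 (s2^-1): push. Stack: [s2^-1 s2^-1 s1^-1 s2^-1]
Gen 7 (s2): cancels prior s2^-1. Stack: [s2^-1 s2^-1 s1^-1]
Gen 8 (s1): cancels prior s1^-1. Stack: [s2^-1 s2^-1]
Gen 9 (s2): cancels prior s2^-1. Stack: [s2^-1]
Gen 10 (s1^-1): push. Stack: [s2^-1 s1^-1]
Gen 11 (s1): cancels prior s1^-1. Stack: [s2^-1]
Gen 12 (s2): cancels prior s2^-1. Stack: []
Reduced word: (empty)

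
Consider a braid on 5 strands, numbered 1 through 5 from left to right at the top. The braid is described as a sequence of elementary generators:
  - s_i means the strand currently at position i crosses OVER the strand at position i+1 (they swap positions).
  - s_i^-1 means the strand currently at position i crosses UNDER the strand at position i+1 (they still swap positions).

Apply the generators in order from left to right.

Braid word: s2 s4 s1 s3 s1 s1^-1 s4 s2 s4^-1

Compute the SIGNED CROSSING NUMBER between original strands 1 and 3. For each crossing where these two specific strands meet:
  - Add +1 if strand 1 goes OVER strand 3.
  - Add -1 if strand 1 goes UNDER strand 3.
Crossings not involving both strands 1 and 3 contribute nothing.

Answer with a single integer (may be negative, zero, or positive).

Answer: -1

Derivation:
Gen 1: crossing 2x3. Both 1&3? no. Sum: 0
Gen 2: crossing 4x5. Both 1&3? no. Sum: 0
Gen 3: 1 over 3. Both 1&3? yes. Contrib: +1. Sum: 1
Gen 4: crossing 2x5. Both 1&3? no. Sum: 1
Gen 5: 3 over 1. Both 1&3? yes. Contrib: -1. Sum: 0
Gen 6: 1 under 3. Both 1&3? yes. Contrib: -1. Sum: -1
Gen 7: crossing 2x4. Both 1&3? no. Sum: -1
Gen 8: crossing 1x5. Both 1&3? no. Sum: -1
Gen 9: crossing 4x2. Both 1&3? no. Sum: -1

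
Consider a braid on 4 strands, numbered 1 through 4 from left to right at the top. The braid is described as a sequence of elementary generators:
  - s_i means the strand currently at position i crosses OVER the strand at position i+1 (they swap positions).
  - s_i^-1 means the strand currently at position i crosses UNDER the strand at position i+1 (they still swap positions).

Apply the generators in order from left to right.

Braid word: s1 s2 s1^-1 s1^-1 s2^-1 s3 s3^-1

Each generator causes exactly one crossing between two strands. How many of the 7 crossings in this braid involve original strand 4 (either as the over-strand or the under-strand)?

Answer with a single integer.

Gen 1: crossing 1x2. Involves strand 4? no. Count so far: 0
Gen 2: crossing 1x3. Involves strand 4? no. Count so far: 0
Gen 3: crossing 2x3. Involves strand 4? no. Count so far: 0
Gen 4: crossing 3x2. Involves strand 4? no. Count so far: 0
Gen 5: crossing 3x1. Involves strand 4? no. Count so far: 0
Gen 6: crossing 3x4. Involves strand 4? yes. Count so far: 1
Gen 7: crossing 4x3. Involves strand 4? yes. Count so far: 2

Answer: 2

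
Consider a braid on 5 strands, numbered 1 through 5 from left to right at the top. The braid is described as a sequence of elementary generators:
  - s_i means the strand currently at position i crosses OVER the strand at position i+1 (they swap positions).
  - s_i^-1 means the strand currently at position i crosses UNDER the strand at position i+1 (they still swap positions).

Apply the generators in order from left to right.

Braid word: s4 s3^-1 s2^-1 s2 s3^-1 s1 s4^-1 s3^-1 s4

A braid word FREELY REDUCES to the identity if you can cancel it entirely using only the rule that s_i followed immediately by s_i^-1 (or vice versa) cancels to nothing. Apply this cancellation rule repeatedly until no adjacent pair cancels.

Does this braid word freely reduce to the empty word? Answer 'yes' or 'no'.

Answer: no

Derivation:
Gen 1 (s4): push. Stack: [s4]
Gen 2 (s3^-1): push. Stack: [s4 s3^-1]
Gen 3 (s2^-1): push. Stack: [s4 s3^-1 s2^-1]
Gen 4 (s2): cancels prior s2^-1. Stack: [s4 s3^-1]
Gen 5 (s3^-1): push. Stack: [s4 s3^-1 s3^-1]
Gen 6 (s1): push. Stack: [s4 s3^-1 s3^-1 s1]
Gen 7 (s4^-1): push. Stack: [s4 s3^-1 s3^-1 s1 s4^-1]
Gen 8 (s3^-1): push. Stack: [s4 s3^-1 s3^-1 s1 s4^-1 s3^-1]
Gen 9 (s4): push. Stack: [s4 s3^-1 s3^-1 s1 s4^-1 s3^-1 s4]
Reduced word: s4 s3^-1 s3^-1 s1 s4^-1 s3^-1 s4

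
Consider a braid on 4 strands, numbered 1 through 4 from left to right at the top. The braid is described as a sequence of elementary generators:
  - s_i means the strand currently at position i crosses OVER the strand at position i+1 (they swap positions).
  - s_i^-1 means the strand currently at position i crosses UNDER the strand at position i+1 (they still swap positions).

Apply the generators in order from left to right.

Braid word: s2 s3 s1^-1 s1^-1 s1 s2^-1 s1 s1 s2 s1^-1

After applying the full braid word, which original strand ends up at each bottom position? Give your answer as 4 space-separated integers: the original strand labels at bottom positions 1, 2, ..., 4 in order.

Answer: 1 3 4 2

Derivation:
Gen 1 (s2): strand 2 crosses over strand 3. Perm now: [1 3 2 4]
Gen 2 (s3): strand 2 crosses over strand 4. Perm now: [1 3 4 2]
Gen 3 (s1^-1): strand 1 crosses under strand 3. Perm now: [3 1 4 2]
Gen 4 (s1^-1): strand 3 crosses under strand 1. Perm now: [1 3 4 2]
Gen 5 (s1): strand 1 crosses over strand 3. Perm now: [3 1 4 2]
Gen 6 (s2^-1): strand 1 crosses under strand 4. Perm now: [3 4 1 2]
Gen 7 (s1): strand 3 crosses over strand 4. Perm now: [4 3 1 2]
Gen 8 (s1): strand 4 crosses over strand 3. Perm now: [3 4 1 2]
Gen 9 (s2): strand 4 crosses over strand 1. Perm now: [3 1 4 2]
Gen 10 (s1^-1): strand 3 crosses under strand 1. Perm now: [1 3 4 2]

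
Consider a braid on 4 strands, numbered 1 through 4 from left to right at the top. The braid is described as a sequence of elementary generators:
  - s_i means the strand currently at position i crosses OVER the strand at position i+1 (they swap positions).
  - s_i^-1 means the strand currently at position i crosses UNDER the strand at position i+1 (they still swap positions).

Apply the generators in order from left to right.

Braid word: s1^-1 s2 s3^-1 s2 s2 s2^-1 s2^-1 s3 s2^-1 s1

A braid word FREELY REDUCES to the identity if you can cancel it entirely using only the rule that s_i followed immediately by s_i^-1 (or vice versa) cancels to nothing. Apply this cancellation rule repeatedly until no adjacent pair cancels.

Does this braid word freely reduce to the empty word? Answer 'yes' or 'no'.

Gen 1 (s1^-1): push. Stack: [s1^-1]
Gen 2 (s2): push. Stack: [s1^-1 s2]
Gen 3 (s3^-1): push. Stack: [s1^-1 s2 s3^-1]
Gen 4 (s2): push. Stack: [s1^-1 s2 s3^-1 s2]
Gen 5 (s2): push. Stack: [s1^-1 s2 s3^-1 s2 s2]
Gen 6 (s2^-1): cancels prior s2. Stack: [s1^-1 s2 s3^-1 s2]
Gen 7 (s2^-1): cancels prior s2. Stack: [s1^-1 s2 s3^-1]
Gen 8 (s3): cancels prior s3^-1. Stack: [s1^-1 s2]
Gen 9 (s2^-1): cancels prior s2. Stack: [s1^-1]
Gen 10 (s1): cancels prior s1^-1. Stack: []
Reduced word: (empty)

Answer: yes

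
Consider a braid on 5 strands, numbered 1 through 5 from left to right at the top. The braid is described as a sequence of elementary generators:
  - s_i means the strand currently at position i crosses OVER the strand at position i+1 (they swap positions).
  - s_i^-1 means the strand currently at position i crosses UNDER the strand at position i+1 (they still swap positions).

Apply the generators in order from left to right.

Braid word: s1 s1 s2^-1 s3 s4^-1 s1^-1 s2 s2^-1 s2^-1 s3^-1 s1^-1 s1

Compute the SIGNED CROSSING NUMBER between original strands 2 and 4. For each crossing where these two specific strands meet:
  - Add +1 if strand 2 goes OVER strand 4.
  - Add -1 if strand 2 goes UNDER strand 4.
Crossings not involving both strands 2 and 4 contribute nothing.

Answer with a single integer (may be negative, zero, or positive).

Gen 1: crossing 1x2. Both 2&4? no. Sum: 0
Gen 2: crossing 2x1. Both 2&4? no. Sum: 0
Gen 3: crossing 2x3. Both 2&4? no. Sum: 0
Gen 4: 2 over 4. Both 2&4? yes. Contrib: +1. Sum: 1
Gen 5: crossing 2x5. Both 2&4? no. Sum: 1
Gen 6: crossing 1x3. Both 2&4? no. Sum: 1
Gen 7: crossing 1x4. Both 2&4? no. Sum: 1
Gen 8: crossing 4x1. Both 2&4? no. Sum: 1
Gen 9: crossing 1x4. Both 2&4? no. Sum: 1
Gen 10: crossing 1x5. Both 2&4? no. Sum: 1
Gen 11: crossing 3x4. Both 2&4? no. Sum: 1
Gen 12: crossing 4x3. Both 2&4? no. Sum: 1

Answer: 1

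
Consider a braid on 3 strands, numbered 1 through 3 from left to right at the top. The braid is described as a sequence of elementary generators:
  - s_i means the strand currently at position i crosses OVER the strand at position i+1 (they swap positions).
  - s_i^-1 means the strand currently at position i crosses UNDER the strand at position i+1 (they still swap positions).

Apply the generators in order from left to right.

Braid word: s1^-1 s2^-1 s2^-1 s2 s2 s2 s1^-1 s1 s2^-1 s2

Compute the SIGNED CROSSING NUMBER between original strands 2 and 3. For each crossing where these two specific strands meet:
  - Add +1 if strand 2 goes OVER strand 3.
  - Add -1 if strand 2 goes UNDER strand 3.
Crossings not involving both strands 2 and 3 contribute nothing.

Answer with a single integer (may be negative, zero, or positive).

Answer: -2

Derivation:
Gen 1: crossing 1x2. Both 2&3? no. Sum: 0
Gen 2: crossing 1x3. Both 2&3? no. Sum: 0
Gen 3: crossing 3x1. Both 2&3? no. Sum: 0
Gen 4: crossing 1x3. Both 2&3? no. Sum: 0
Gen 5: crossing 3x1. Both 2&3? no. Sum: 0
Gen 6: crossing 1x3. Both 2&3? no. Sum: 0
Gen 7: 2 under 3. Both 2&3? yes. Contrib: -1. Sum: -1
Gen 8: 3 over 2. Both 2&3? yes. Contrib: -1. Sum: -2
Gen 9: crossing 3x1. Both 2&3? no. Sum: -2
Gen 10: crossing 1x3. Both 2&3? no. Sum: -2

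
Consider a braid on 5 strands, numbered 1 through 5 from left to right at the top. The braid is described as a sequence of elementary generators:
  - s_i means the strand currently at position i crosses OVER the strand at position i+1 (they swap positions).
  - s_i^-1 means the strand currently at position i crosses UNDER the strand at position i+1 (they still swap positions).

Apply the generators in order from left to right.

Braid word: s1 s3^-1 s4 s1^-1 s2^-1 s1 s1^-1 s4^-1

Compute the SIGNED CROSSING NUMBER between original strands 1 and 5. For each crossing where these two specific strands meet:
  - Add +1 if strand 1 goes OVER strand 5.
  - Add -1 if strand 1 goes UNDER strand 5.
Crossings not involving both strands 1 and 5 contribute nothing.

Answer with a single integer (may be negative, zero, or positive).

Gen 1: crossing 1x2. Both 1&5? no. Sum: 0
Gen 2: crossing 3x4. Both 1&5? no. Sum: 0
Gen 3: crossing 3x5. Both 1&5? no. Sum: 0
Gen 4: crossing 2x1. Both 1&5? no. Sum: 0
Gen 5: crossing 2x4. Both 1&5? no. Sum: 0
Gen 6: crossing 1x4. Both 1&5? no. Sum: 0
Gen 7: crossing 4x1. Both 1&5? no. Sum: 0
Gen 8: crossing 5x3. Both 1&5? no. Sum: 0

Answer: 0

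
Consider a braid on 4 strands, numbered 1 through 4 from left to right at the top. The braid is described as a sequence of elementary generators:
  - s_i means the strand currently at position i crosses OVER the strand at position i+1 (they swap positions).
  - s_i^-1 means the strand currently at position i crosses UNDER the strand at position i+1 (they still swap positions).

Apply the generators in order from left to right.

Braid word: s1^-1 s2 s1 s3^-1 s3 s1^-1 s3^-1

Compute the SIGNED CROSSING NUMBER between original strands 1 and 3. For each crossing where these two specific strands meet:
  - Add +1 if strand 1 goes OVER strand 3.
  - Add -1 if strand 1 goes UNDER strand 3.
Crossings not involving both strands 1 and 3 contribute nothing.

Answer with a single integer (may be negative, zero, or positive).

Answer: 1

Derivation:
Gen 1: crossing 1x2. Both 1&3? no. Sum: 0
Gen 2: 1 over 3. Both 1&3? yes. Contrib: +1. Sum: 1
Gen 3: crossing 2x3. Both 1&3? no. Sum: 1
Gen 4: crossing 1x4. Both 1&3? no. Sum: 1
Gen 5: crossing 4x1. Both 1&3? no. Sum: 1
Gen 6: crossing 3x2. Both 1&3? no. Sum: 1
Gen 7: crossing 1x4. Both 1&3? no. Sum: 1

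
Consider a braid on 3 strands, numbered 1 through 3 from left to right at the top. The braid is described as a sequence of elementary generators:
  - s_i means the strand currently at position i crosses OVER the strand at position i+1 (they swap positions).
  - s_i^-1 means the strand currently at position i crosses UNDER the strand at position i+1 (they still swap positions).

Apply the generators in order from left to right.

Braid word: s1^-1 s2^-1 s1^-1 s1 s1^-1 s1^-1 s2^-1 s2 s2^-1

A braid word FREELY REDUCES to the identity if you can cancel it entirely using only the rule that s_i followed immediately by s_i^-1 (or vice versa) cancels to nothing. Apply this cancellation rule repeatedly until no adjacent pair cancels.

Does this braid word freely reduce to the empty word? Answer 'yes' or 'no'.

Gen 1 (s1^-1): push. Stack: [s1^-1]
Gen 2 (s2^-1): push. Stack: [s1^-1 s2^-1]
Gen 3 (s1^-1): push. Stack: [s1^-1 s2^-1 s1^-1]
Gen 4 (s1): cancels prior s1^-1. Stack: [s1^-1 s2^-1]
Gen 5 (s1^-1): push. Stack: [s1^-1 s2^-1 s1^-1]
Gen 6 (s1^-1): push. Stack: [s1^-1 s2^-1 s1^-1 s1^-1]
Gen 7 (s2^-1): push. Stack: [s1^-1 s2^-1 s1^-1 s1^-1 s2^-1]
Gen 8 (s2): cancels prior s2^-1. Stack: [s1^-1 s2^-1 s1^-1 s1^-1]
Gen 9 (s2^-1): push. Stack: [s1^-1 s2^-1 s1^-1 s1^-1 s2^-1]
Reduced word: s1^-1 s2^-1 s1^-1 s1^-1 s2^-1

Answer: no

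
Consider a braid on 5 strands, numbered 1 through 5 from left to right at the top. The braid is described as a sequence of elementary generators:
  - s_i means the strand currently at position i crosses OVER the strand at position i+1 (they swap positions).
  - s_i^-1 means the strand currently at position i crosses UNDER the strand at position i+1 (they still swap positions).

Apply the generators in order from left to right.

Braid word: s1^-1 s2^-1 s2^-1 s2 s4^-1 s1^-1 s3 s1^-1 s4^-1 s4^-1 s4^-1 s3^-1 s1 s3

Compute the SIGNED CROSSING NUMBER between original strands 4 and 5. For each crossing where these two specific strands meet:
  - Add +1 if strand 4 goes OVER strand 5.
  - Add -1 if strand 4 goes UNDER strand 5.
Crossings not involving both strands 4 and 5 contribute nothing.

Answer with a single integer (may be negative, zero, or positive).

Gen 1: crossing 1x2. Both 4&5? no. Sum: 0
Gen 2: crossing 1x3. Both 4&5? no. Sum: 0
Gen 3: crossing 3x1. Both 4&5? no. Sum: 0
Gen 4: crossing 1x3. Both 4&5? no. Sum: 0
Gen 5: 4 under 5. Both 4&5? yes. Contrib: -1. Sum: -1
Gen 6: crossing 2x3. Both 4&5? no. Sum: -1
Gen 7: crossing 1x5. Both 4&5? no. Sum: -1
Gen 8: crossing 3x2. Both 4&5? no. Sum: -1
Gen 9: crossing 1x4. Both 4&5? no. Sum: -1
Gen 10: crossing 4x1. Both 4&5? no. Sum: -1
Gen 11: crossing 1x4. Both 4&5? no. Sum: -1
Gen 12: 5 under 4. Both 4&5? yes. Contrib: +1. Sum: 0
Gen 13: crossing 2x3. Both 4&5? no. Sum: 0
Gen 14: 4 over 5. Both 4&5? yes. Contrib: +1. Sum: 1

Answer: 1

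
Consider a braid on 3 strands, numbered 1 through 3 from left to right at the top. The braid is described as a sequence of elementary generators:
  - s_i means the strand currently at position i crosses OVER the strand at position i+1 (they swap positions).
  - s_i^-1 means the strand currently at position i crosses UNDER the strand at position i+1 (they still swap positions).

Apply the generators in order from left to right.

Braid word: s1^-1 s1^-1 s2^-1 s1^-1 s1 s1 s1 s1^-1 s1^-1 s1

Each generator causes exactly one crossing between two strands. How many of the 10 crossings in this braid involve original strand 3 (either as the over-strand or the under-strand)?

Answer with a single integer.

Gen 1: crossing 1x2. Involves strand 3? no. Count so far: 0
Gen 2: crossing 2x1. Involves strand 3? no. Count so far: 0
Gen 3: crossing 2x3. Involves strand 3? yes. Count so far: 1
Gen 4: crossing 1x3. Involves strand 3? yes. Count so far: 2
Gen 5: crossing 3x1. Involves strand 3? yes. Count so far: 3
Gen 6: crossing 1x3. Involves strand 3? yes. Count so far: 4
Gen 7: crossing 3x1. Involves strand 3? yes. Count so far: 5
Gen 8: crossing 1x3. Involves strand 3? yes. Count so far: 6
Gen 9: crossing 3x1. Involves strand 3? yes. Count so far: 7
Gen 10: crossing 1x3. Involves strand 3? yes. Count so far: 8

Answer: 8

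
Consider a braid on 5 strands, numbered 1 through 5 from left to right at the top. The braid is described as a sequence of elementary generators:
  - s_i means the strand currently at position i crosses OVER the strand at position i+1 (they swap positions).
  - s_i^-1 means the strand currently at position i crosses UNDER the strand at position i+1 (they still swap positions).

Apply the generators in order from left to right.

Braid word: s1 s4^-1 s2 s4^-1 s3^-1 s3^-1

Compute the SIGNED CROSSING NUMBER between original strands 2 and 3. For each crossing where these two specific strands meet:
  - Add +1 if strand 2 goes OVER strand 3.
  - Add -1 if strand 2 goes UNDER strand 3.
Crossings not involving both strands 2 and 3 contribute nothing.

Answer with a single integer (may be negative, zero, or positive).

Gen 1: crossing 1x2. Both 2&3? no. Sum: 0
Gen 2: crossing 4x5. Both 2&3? no. Sum: 0
Gen 3: crossing 1x3. Both 2&3? no. Sum: 0
Gen 4: crossing 5x4. Both 2&3? no. Sum: 0
Gen 5: crossing 1x4. Both 2&3? no. Sum: 0
Gen 6: crossing 4x1. Both 2&3? no. Sum: 0

Answer: 0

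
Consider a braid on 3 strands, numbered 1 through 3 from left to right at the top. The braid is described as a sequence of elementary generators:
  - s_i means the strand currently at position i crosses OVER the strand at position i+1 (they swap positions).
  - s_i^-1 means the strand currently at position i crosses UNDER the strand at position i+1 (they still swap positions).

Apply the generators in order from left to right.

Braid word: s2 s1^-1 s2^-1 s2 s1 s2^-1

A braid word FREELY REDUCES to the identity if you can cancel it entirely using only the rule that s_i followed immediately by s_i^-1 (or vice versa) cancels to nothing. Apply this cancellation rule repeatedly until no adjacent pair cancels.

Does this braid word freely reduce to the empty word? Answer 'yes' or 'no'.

Gen 1 (s2): push. Stack: [s2]
Gen 2 (s1^-1): push. Stack: [s2 s1^-1]
Gen 3 (s2^-1): push. Stack: [s2 s1^-1 s2^-1]
Gen 4 (s2): cancels prior s2^-1. Stack: [s2 s1^-1]
Gen 5 (s1): cancels prior s1^-1. Stack: [s2]
Gen 6 (s2^-1): cancels prior s2. Stack: []
Reduced word: (empty)

Answer: yes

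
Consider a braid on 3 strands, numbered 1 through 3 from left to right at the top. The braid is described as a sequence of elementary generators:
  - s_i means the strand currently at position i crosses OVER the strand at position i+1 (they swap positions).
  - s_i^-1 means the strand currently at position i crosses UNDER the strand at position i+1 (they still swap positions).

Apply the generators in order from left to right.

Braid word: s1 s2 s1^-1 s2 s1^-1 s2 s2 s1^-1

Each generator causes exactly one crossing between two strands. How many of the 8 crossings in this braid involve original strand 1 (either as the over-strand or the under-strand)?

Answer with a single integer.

Gen 1: crossing 1x2. Involves strand 1? yes. Count so far: 1
Gen 2: crossing 1x3. Involves strand 1? yes. Count so far: 2
Gen 3: crossing 2x3. Involves strand 1? no. Count so far: 2
Gen 4: crossing 2x1. Involves strand 1? yes. Count so far: 3
Gen 5: crossing 3x1. Involves strand 1? yes. Count so far: 4
Gen 6: crossing 3x2. Involves strand 1? no. Count so far: 4
Gen 7: crossing 2x3. Involves strand 1? no. Count so far: 4
Gen 8: crossing 1x3. Involves strand 1? yes. Count so far: 5

Answer: 5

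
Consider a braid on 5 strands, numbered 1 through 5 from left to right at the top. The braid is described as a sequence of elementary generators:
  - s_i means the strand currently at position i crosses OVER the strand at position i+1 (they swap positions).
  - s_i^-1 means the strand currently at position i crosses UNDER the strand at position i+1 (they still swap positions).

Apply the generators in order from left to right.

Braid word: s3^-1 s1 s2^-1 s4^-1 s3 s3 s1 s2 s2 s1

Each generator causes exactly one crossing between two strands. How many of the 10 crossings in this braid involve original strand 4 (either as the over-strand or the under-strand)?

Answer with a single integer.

Gen 1: crossing 3x4. Involves strand 4? yes. Count so far: 1
Gen 2: crossing 1x2. Involves strand 4? no. Count so far: 1
Gen 3: crossing 1x4. Involves strand 4? yes. Count so far: 2
Gen 4: crossing 3x5. Involves strand 4? no. Count so far: 2
Gen 5: crossing 1x5. Involves strand 4? no. Count so far: 2
Gen 6: crossing 5x1. Involves strand 4? no. Count so far: 2
Gen 7: crossing 2x4. Involves strand 4? yes. Count so far: 3
Gen 8: crossing 2x1. Involves strand 4? no. Count so far: 3
Gen 9: crossing 1x2. Involves strand 4? no. Count so far: 3
Gen 10: crossing 4x2. Involves strand 4? yes. Count so far: 4

Answer: 4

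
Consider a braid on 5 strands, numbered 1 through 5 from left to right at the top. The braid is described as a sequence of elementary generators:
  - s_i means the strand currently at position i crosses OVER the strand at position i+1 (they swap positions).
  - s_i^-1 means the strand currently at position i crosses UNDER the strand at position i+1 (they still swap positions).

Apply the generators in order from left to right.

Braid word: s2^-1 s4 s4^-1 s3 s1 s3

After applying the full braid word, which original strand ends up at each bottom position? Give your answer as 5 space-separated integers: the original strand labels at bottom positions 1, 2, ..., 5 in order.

Gen 1 (s2^-1): strand 2 crosses under strand 3. Perm now: [1 3 2 4 5]
Gen 2 (s4): strand 4 crosses over strand 5. Perm now: [1 3 2 5 4]
Gen 3 (s4^-1): strand 5 crosses under strand 4. Perm now: [1 3 2 4 5]
Gen 4 (s3): strand 2 crosses over strand 4. Perm now: [1 3 4 2 5]
Gen 5 (s1): strand 1 crosses over strand 3. Perm now: [3 1 4 2 5]
Gen 6 (s3): strand 4 crosses over strand 2. Perm now: [3 1 2 4 5]

Answer: 3 1 2 4 5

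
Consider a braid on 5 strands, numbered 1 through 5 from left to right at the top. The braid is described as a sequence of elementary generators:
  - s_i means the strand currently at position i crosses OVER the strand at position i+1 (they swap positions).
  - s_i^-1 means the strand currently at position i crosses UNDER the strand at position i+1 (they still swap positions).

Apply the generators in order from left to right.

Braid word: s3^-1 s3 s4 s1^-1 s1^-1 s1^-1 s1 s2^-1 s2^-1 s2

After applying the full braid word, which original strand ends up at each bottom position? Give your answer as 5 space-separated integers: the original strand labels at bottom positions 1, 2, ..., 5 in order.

Answer: 1 3 2 5 4

Derivation:
Gen 1 (s3^-1): strand 3 crosses under strand 4. Perm now: [1 2 4 3 5]
Gen 2 (s3): strand 4 crosses over strand 3. Perm now: [1 2 3 4 5]
Gen 3 (s4): strand 4 crosses over strand 5. Perm now: [1 2 3 5 4]
Gen 4 (s1^-1): strand 1 crosses under strand 2. Perm now: [2 1 3 5 4]
Gen 5 (s1^-1): strand 2 crosses under strand 1. Perm now: [1 2 3 5 4]
Gen 6 (s1^-1): strand 1 crosses under strand 2. Perm now: [2 1 3 5 4]
Gen 7 (s1): strand 2 crosses over strand 1. Perm now: [1 2 3 5 4]
Gen 8 (s2^-1): strand 2 crosses under strand 3. Perm now: [1 3 2 5 4]
Gen 9 (s2^-1): strand 3 crosses under strand 2. Perm now: [1 2 3 5 4]
Gen 10 (s2): strand 2 crosses over strand 3. Perm now: [1 3 2 5 4]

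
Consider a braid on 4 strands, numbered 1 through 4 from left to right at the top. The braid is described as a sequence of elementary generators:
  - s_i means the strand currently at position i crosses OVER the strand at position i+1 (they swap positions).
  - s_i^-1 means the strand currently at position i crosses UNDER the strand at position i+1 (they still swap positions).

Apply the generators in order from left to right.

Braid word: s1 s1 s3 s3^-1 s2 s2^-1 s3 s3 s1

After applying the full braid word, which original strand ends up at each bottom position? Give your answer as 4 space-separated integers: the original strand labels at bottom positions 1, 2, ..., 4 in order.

Answer: 2 1 3 4

Derivation:
Gen 1 (s1): strand 1 crosses over strand 2. Perm now: [2 1 3 4]
Gen 2 (s1): strand 2 crosses over strand 1. Perm now: [1 2 3 4]
Gen 3 (s3): strand 3 crosses over strand 4. Perm now: [1 2 4 3]
Gen 4 (s3^-1): strand 4 crosses under strand 3. Perm now: [1 2 3 4]
Gen 5 (s2): strand 2 crosses over strand 3. Perm now: [1 3 2 4]
Gen 6 (s2^-1): strand 3 crosses under strand 2. Perm now: [1 2 3 4]
Gen 7 (s3): strand 3 crosses over strand 4. Perm now: [1 2 4 3]
Gen 8 (s3): strand 4 crosses over strand 3. Perm now: [1 2 3 4]
Gen 9 (s1): strand 1 crosses over strand 2. Perm now: [2 1 3 4]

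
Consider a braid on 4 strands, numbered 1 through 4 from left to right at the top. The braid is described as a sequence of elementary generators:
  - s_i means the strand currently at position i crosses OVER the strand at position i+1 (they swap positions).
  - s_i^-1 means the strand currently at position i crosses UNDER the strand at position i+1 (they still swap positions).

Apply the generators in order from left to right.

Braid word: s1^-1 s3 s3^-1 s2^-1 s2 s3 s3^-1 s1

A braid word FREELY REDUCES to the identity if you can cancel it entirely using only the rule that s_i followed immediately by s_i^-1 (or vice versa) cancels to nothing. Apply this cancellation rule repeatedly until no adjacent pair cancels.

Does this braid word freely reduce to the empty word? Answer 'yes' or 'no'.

Gen 1 (s1^-1): push. Stack: [s1^-1]
Gen 2 (s3): push. Stack: [s1^-1 s3]
Gen 3 (s3^-1): cancels prior s3. Stack: [s1^-1]
Gen 4 (s2^-1): push. Stack: [s1^-1 s2^-1]
Gen 5 (s2): cancels prior s2^-1. Stack: [s1^-1]
Gen 6 (s3): push. Stack: [s1^-1 s3]
Gen 7 (s3^-1): cancels prior s3. Stack: [s1^-1]
Gen 8 (s1): cancels prior s1^-1. Stack: []
Reduced word: (empty)

Answer: yes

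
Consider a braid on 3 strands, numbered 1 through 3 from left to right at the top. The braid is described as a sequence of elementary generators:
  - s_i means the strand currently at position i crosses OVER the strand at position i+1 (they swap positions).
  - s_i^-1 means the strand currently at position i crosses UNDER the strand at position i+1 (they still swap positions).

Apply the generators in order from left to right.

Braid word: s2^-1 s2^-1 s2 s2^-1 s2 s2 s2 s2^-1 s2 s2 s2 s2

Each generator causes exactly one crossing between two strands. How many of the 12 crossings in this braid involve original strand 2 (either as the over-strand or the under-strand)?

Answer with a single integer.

Answer: 12

Derivation:
Gen 1: crossing 2x3. Involves strand 2? yes. Count so far: 1
Gen 2: crossing 3x2. Involves strand 2? yes. Count so far: 2
Gen 3: crossing 2x3. Involves strand 2? yes. Count so far: 3
Gen 4: crossing 3x2. Involves strand 2? yes. Count so far: 4
Gen 5: crossing 2x3. Involves strand 2? yes. Count so far: 5
Gen 6: crossing 3x2. Involves strand 2? yes. Count so far: 6
Gen 7: crossing 2x3. Involves strand 2? yes. Count so far: 7
Gen 8: crossing 3x2. Involves strand 2? yes. Count so far: 8
Gen 9: crossing 2x3. Involves strand 2? yes. Count so far: 9
Gen 10: crossing 3x2. Involves strand 2? yes. Count so far: 10
Gen 11: crossing 2x3. Involves strand 2? yes. Count so far: 11
Gen 12: crossing 3x2. Involves strand 2? yes. Count so far: 12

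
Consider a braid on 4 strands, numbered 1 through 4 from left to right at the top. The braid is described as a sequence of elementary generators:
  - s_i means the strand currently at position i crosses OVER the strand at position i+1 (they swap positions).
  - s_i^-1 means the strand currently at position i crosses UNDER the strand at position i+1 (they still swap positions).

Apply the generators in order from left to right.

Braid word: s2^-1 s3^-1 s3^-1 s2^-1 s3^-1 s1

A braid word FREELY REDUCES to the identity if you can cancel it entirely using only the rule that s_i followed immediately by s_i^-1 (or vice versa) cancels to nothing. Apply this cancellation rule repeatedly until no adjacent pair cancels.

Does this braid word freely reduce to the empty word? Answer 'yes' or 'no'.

Answer: no

Derivation:
Gen 1 (s2^-1): push. Stack: [s2^-1]
Gen 2 (s3^-1): push. Stack: [s2^-1 s3^-1]
Gen 3 (s3^-1): push. Stack: [s2^-1 s3^-1 s3^-1]
Gen 4 (s2^-1): push. Stack: [s2^-1 s3^-1 s3^-1 s2^-1]
Gen 5 (s3^-1): push. Stack: [s2^-1 s3^-1 s3^-1 s2^-1 s3^-1]
Gen 6 (s1): push. Stack: [s2^-1 s3^-1 s3^-1 s2^-1 s3^-1 s1]
Reduced word: s2^-1 s3^-1 s3^-1 s2^-1 s3^-1 s1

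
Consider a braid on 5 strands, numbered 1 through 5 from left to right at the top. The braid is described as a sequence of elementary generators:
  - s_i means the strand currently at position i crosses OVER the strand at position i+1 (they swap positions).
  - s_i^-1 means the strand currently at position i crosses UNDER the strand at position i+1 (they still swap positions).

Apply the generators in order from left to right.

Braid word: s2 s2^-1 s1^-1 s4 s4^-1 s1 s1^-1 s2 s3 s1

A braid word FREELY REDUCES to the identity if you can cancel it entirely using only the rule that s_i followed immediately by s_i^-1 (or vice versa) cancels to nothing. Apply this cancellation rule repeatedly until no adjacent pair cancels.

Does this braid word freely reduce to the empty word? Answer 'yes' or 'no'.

Gen 1 (s2): push. Stack: [s2]
Gen 2 (s2^-1): cancels prior s2. Stack: []
Gen 3 (s1^-1): push. Stack: [s1^-1]
Gen 4 (s4): push. Stack: [s1^-1 s4]
Gen 5 (s4^-1): cancels prior s4. Stack: [s1^-1]
Gen 6 (s1): cancels prior s1^-1. Stack: []
Gen 7 (s1^-1): push. Stack: [s1^-1]
Gen 8 (s2): push. Stack: [s1^-1 s2]
Gen 9 (s3): push. Stack: [s1^-1 s2 s3]
Gen 10 (s1): push. Stack: [s1^-1 s2 s3 s1]
Reduced word: s1^-1 s2 s3 s1

Answer: no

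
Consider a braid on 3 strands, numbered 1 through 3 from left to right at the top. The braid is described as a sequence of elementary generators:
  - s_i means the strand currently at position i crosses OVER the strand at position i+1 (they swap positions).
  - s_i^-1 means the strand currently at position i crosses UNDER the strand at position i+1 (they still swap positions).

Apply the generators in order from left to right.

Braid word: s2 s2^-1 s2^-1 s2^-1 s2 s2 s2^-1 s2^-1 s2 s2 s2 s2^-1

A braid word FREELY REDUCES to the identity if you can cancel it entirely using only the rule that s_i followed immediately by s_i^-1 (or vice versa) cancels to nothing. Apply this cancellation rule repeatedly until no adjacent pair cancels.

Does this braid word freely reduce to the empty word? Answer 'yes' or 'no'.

Gen 1 (s2): push. Stack: [s2]
Gen 2 (s2^-1): cancels prior s2. Stack: []
Gen 3 (s2^-1): push. Stack: [s2^-1]
Gen 4 (s2^-1): push. Stack: [s2^-1 s2^-1]
Gen 5 (s2): cancels prior s2^-1. Stack: [s2^-1]
Gen 6 (s2): cancels prior s2^-1. Stack: []
Gen 7 (s2^-1): push. Stack: [s2^-1]
Gen 8 (s2^-1): push. Stack: [s2^-1 s2^-1]
Gen 9 (s2): cancels prior s2^-1. Stack: [s2^-1]
Gen 10 (s2): cancels prior s2^-1. Stack: []
Gen 11 (s2): push. Stack: [s2]
Gen 12 (s2^-1): cancels prior s2. Stack: []
Reduced word: (empty)

Answer: yes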